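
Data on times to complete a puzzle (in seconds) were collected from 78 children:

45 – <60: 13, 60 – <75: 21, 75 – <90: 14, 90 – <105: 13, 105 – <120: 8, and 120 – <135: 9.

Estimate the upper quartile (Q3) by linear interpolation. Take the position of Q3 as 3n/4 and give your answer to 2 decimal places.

102.12

Cumulative frequencies: 13, 34, 48, 61, 69, 78
n = 78; position = 3n/4 = 58.5.
This falls in the class 90 – <105: L = 90, F = 48, f = 13, h = 15.
Upper quartile ≈ 90 + ((58.5 − 48) / 13) × 15 = 102.1154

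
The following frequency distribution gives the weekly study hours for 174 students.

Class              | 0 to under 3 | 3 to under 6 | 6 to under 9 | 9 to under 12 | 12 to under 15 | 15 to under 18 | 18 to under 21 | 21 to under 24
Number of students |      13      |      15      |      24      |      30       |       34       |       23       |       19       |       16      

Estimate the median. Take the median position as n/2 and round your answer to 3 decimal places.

12.441

Cumulative frequencies: 13, 28, 52, 82, 116, 139, 158, 174
n = 174; position = n/2 = 87.
This falls in the class 12 to under 15: L = 12, F = 82, f = 34, h = 3.
Median ≈ 12 + ((87 − 82) / 34) × 3 = 12.4412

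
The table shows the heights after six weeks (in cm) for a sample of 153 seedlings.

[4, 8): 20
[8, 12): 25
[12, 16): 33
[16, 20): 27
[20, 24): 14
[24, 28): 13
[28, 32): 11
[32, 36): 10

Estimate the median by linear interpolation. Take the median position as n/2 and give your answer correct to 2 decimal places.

15.82

Cumulative frequencies: 20, 45, 78, 105, 119, 132, 143, 153
n = 153; position = n/2 = 76.5.
This falls in the class [12, 16): L = 12, F = 45, f = 33, h = 4.
Median ≈ 12 + ((76.5 − 45) / 33) × 4 = 15.8182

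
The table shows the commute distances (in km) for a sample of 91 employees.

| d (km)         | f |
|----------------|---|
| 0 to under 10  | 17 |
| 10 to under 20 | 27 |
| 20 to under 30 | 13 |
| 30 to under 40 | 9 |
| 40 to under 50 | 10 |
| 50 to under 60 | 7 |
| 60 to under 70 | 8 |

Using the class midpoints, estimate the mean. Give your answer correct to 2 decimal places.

27.31

Midpoints: 5, 15, 25, 35, 45, 55, 65
Σfm = 17×5 + 27×15 + 13×25 + 9×35 + 10×45 + 7×55 + 8×65 = 2485
n = Σf = 91
Mean = 2485 / 91 = 27.3077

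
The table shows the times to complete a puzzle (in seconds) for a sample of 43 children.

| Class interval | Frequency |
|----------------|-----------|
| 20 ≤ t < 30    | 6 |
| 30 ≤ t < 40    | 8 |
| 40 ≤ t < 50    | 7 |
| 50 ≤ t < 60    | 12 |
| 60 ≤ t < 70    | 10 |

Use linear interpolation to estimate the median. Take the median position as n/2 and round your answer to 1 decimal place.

Cumulative frequencies: 6, 14, 21, 33, 43
n = 43; position = n/2 = 21.5.
This falls in the class 50 ≤ t < 60: L = 50, F = 21, f = 12, h = 10.
Median ≈ 50 + ((21.5 − 21) / 12) × 10 = 50.4167

50.4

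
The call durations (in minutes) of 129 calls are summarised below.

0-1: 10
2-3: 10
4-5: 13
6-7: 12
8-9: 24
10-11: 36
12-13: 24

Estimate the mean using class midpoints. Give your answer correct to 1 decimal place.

8.1

Midpoints: 0.5, 2.5, 4.5, 6.5, 8.5, 10.5, 12.5
Σfm = 10×0.5 + 10×2.5 + 13×4.5 + 12×6.5 + 24×8.5 + 36×10.5 + 24×12.5 = 1048.5
n = Σf = 129
Mean = 1048.5 / 129 = 8.1279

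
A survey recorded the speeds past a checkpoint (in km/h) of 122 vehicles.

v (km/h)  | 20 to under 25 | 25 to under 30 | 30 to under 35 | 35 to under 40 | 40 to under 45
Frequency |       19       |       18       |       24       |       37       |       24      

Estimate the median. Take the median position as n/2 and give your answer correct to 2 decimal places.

35.00

Cumulative frequencies: 19, 37, 61, 98, 122
n = 122; position = n/2 = 61.
This falls in the class 30 to under 35: L = 30, F = 37, f = 24, h = 5.
Median ≈ 30 + ((61 − 37) / 24) × 5 = 35.0000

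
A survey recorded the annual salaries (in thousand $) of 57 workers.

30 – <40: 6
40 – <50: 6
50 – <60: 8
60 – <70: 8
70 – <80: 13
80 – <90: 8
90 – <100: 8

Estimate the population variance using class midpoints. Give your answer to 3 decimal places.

Midpoints: 35, 45, 55, 65, 75, 85, 95
n = 57, Σfm = 3855, mean = 67.6316
Σfm² = 280625
Σf(m − x̄)² = Σfm² − (Σfm)²/n = 280625 − 3855²/57 = 19905.2632
Population variance = 19905.2632 / 57 = 349.2151

349.215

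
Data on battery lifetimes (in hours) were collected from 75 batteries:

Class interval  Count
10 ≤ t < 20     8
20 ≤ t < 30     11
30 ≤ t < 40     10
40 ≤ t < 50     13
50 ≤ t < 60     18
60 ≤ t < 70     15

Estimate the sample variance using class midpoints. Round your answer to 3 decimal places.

Midpoints: 15, 25, 35, 45, 55, 65
n = 75, Σfm = 3295, mean = 43.9333
Σfm² = 165075
Σf(m − x̄)² = Σfm² − (Σfm)²/n = 165075 − 3295²/75 = 20314.6667
Sample variance = 20314.6667 / 74 = 274.5225

274.523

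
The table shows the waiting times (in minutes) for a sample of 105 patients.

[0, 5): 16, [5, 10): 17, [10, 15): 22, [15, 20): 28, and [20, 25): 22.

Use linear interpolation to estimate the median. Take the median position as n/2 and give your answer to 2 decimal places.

14.43

Cumulative frequencies: 16, 33, 55, 83, 105
n = 105; position = n/2 = 52.5.
This falls in the class [10, 15): L = 10, F = 33, f = 22, h = 5.
Median ≈ 10 + ((52.5 − 33) / 22) × 5 = 14.4318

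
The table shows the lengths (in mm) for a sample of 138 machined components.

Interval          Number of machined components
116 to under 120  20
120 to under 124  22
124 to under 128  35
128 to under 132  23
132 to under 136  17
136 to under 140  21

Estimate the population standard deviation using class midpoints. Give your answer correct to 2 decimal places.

6.44

Midpoints: 118, 122, 126, 130, 134, 138
n = 138, Σfm = 17620, mean = 127.6812
Σfm² = 2255464
Σf(m − x̄)² = Σfm² − (Σfm)²/n = 2255464 − 17620²/138 = 5721.9710
Population variance = 5721.9710 / 138 = 41.4636
Standard deviation = √41.4636 = 6.4392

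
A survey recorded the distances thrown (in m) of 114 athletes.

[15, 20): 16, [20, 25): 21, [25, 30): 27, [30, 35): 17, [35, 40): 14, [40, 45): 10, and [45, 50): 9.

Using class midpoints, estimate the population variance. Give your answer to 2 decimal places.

Midpoints: 17.5, 22.5, 27.5, 32.5, 37.5, 42.5, 47.5
n = 114, Σfm = 3425, mean = 30.0439
Σfm² = 111962.5
Σf(m − x̄)² = Σfm² − (Σfm)²/n = 111962.5 − 3425²/114 = 9062.2807
Population variance = 9062.2807 / 114 = 79.4937

79.49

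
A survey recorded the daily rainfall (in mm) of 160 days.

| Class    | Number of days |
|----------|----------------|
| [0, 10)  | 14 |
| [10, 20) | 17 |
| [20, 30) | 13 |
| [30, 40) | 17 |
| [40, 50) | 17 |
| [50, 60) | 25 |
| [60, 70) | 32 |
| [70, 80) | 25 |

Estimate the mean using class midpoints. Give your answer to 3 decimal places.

45.875

Midpoints: 5, 15, 25, 35, 45, 55, 65, 75
Σfm = 14×5 + 17×15 + 13×25 + 17×35 + 17×45 + 25×55 + 32×65 + 25×75 = 7340
n = Σf = 160
Mean = 7340 / 160 = 45.8750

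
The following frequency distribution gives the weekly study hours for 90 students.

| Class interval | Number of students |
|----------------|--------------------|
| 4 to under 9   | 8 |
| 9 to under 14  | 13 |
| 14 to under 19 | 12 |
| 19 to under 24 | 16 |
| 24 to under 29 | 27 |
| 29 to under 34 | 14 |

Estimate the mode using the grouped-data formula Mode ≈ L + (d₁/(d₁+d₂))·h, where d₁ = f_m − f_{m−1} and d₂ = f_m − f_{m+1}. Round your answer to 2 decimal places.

Modal class: 24 to under 29 (highest frequency 27).
d₁ = 27 − 16 = 11, d₂ = 27 − 14 = 13
Mode ≈ 24 + (11/(11+13)) × 5 = 24 + 2.2917 = 26.2917

26.29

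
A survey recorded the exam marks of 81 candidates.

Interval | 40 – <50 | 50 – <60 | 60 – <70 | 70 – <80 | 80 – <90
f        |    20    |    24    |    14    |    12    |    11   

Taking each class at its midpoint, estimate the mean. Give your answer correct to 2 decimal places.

61.30

Midpoints: 45, 55, 65, 75, 85
Σfm = 20×45 + 24×55 + 14×65 + 12×75 + 11×85 = 4965
n = Σf = 81
Mean = 4965 / 81 = 61.2963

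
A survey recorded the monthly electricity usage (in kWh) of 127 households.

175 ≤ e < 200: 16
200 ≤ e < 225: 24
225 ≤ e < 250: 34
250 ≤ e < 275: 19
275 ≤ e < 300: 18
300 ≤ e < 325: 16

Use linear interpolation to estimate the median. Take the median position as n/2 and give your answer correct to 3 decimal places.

Cumulative frequencies: 16, 40, 74, 93, 111, 127
n = 127; position = n/2 = 63.5.
This falls in the class 225 ≤ e < 250: L = 225, F = 40, f = 34, h = 25.
Median ≈ 225 + ((63.5 − 40) / 34) × 25 = 242.2794

242.279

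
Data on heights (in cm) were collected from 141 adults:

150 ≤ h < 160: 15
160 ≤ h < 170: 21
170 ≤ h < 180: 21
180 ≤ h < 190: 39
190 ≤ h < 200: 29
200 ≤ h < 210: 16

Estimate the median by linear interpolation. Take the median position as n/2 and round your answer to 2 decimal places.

Cumulative frequencies: 15, 36, 57, 96, 125, 141
n = 141; position = n/2 = 70.5.
This falls in the class 180 ≤ h < 190: L = 180, F = 57, f = 39, h = 10.
Median ≈ 180 + ((70.5 − 57) / 39) × 10 = 183.4615

183.46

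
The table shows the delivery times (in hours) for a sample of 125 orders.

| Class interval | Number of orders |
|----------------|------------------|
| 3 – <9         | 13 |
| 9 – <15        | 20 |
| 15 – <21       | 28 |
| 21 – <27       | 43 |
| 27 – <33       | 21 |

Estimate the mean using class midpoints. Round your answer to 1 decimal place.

19.9

Midpoints: 6, 12, 18, 24, 30
Σfm = 13×6 + 20×12 + 28×18 + 43×24 + 21×30 = 2484
n = Σf = 125
Mean = 2484 / 125 = 19.8720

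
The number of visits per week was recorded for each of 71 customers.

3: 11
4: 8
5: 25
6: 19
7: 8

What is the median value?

5

Cumulative frequencies: 11, 19, 44, 63, 71
n = 71, so the median is the value in position (n+1)/2 = 36.
Position 36 falls at value 5.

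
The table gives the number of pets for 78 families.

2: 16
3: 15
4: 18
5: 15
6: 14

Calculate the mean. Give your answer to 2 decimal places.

3.95

Values: 2, 3, 4, 5, 6
Σfx = 16×2 + 15×3 + 18×4 + 15×5 + 14×6 = 308
n = Σf = 78
Mean = 308 / 78 = 3.9487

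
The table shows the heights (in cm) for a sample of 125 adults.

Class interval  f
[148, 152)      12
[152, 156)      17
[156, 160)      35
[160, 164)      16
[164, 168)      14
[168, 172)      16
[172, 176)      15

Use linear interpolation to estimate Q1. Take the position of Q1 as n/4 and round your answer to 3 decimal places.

Cumulative frequencies: 12, 29, 64, 80, 94, 110, 125
n = 125; position = n/4 = 31.25.
This falls in the class [156, 160): L = 156, F = 29, f = 35, h = 4.
Lower quartile ≈ 156 + ((31.25 − 29) / 35) × 4 = 156.2571

156.257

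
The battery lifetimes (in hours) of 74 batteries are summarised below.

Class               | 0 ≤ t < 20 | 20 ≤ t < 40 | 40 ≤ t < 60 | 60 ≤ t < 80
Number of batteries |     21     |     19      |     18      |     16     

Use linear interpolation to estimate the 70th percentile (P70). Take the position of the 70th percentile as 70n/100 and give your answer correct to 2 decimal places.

Cumulative frequencies: 21, 40, 58, 74
n = 74; position = 70n/100 = 51.8.
This falls in the class 40 ≤ t < 60: L = 40, F = 40, f = 18, h = 20.
70th percentile ≈ 40 + ((51.8 − 40) / 18) × 20 = 53.1111

53.11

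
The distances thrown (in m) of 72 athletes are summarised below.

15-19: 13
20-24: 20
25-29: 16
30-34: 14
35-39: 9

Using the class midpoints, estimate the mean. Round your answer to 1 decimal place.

Midpoints: 17, 22, 27, 32, 37
Σfm = 13×17 + 20×22 + 16×27 + 14×32 + 9×37 = 1874
n = Σf = 72
Mean = 1874 / 72 = 26.0278

26.0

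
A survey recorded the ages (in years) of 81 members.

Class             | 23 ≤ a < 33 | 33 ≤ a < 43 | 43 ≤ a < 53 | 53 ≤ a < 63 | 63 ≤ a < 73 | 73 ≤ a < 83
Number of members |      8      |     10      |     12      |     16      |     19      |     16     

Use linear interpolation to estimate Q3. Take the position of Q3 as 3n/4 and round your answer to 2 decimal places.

Cumulative frequencies: 8, 18, 30, 46, 65, 81
n = 81; position = 3n/4 = 60.75.
This falls in the class 63 ≤ a < 73: L = 63, F = 46, f = 19, h = 10.
Upper quartile ≈ 63 + ((60.75 − 46) / 19) × 10 = 70.7632

70.76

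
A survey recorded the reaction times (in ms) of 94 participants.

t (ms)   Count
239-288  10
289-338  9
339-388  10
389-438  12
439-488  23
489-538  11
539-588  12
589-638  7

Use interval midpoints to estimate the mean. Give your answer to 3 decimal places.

440.628

Midpoints: 263.5, 313.5, 363.5, 413.5, 463.5, 513.5, 563.5, 613.5
Σfm = 10×263.5 + 9×313.5 + 10×363.5 + 12×413.5 + 23×463.5 + 11×513.5 + 12×563.5 + 7×613.5 = 41419
n = Σf = 94
Mean = 41419 / 94 = 440.6277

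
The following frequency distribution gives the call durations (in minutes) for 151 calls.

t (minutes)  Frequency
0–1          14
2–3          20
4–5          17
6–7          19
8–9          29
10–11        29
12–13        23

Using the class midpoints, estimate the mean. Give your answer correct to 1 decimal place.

7.3

Midpoints: 0.5, 2.5, 4.5, 6.5, 8.5, 10.5, 12.5
Σfm = 14×0.5 + 20×2.5 + 17×4.5 + 19×6.5 + 29×8.5 + 29×10.5 + 23×12.5 = 1095.5
n = Σf = 151
Mean = 1095.5 / 151 = 7.2550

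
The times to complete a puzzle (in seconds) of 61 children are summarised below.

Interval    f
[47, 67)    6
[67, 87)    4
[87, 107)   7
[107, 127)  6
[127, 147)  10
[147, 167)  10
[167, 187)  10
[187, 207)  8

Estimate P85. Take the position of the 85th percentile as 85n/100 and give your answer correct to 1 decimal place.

Cumulative frequencies: 6, 10, 17, 23, 33, 43, 53, 61
n = 61; position = 85n/100 = 51.85.
This falls in the class [167, 187): L = 167, F = 43, f = 10, h = 20.
85th percentile ≈ 167 + ((51.85 − 43) / 10) × 20 = 184.7000

184.7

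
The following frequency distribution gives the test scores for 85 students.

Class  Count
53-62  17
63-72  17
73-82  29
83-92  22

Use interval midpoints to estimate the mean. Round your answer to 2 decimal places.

74.09

Midpoints: 57.5, 67.5, 77.5, 87.5
Σfm = 17×57.5 + 17×67.5 + 29×77.5 + 22×87.5 = 6297.5
n = Σf = 85
Mean = 6297.5 / 85 = 74.0882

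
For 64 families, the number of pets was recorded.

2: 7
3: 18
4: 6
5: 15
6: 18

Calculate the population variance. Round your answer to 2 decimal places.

1.99

Values: 2, 3, 4, 5, 6
n = 64, Σfx = 275, mean = 4.2969
Σfx² = 1309
Σf(x − x̄)² = Σfx² − (Σfx)²/n = 1309 − 275²/64 = 127.3594
Population variance = 127.3594 / 64 = 1.9900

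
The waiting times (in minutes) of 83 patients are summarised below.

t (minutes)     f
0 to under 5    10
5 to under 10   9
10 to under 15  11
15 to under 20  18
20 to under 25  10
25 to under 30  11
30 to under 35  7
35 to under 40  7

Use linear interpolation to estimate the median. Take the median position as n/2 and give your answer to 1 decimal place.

18.2

Cumulative frequencies: 10, 19, 30, 48, 58, 69, 76, 83
n = 83; position = n/2 = 41.5.
This falls in the class 15 to under 20: L = 15, F = 30, f = 18, h = 5.
Median ≈ 15 + ((41.5 − 30) / 18) × 5 = 18.1944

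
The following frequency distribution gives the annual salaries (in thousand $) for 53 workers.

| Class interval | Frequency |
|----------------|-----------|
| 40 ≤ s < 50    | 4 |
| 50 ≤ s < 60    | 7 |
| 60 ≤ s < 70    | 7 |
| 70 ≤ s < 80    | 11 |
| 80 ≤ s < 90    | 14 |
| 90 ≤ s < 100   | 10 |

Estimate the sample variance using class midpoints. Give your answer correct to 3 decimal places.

240.348

Midpoints: 45, 55, 65, 75, 85, 95
n = 53, Σfm = 3985, mean = 75.1887
Σfm² = 312125
Σf(m − x̄)² = Σfm² − (Σfm)²/n = 312125 − 3985²/53 = 12498.1132
Sample variance = 12498.1132 / 52 = 240.3483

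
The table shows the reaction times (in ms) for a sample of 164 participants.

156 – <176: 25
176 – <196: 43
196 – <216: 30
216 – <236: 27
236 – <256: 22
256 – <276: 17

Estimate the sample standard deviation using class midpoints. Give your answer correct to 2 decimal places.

Midpoints: 166, 186, 206, 226, 246, 266
n = 164, Σfm = 34364, mean = 209.5366
Σfm² = 7362864
Σf(m − x̄)² = Σfm² − (Σfm)²/n = 7362864 − 34364²/164 = 162348.7805
Sample variance = 162348.7805 / 163 = 996.0048
Standard deviation = √996.0048 = 31.5595

31.56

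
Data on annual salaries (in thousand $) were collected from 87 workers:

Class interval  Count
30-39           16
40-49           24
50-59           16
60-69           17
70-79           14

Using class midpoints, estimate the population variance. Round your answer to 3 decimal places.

183.459

Midpoints: 34.5, 44.5, 54.5, 64.5, 74.5
n = 87, Σfm = 4631.5, mean = 53.2356
Σfm² = 262521.75
Σf(m − x̄)² = Σfm² − (Σfm)²/n = 262521.75 − 4631.5²/87 = 15960.9195
Population variance = 15960.9195 / 87 = 183.4588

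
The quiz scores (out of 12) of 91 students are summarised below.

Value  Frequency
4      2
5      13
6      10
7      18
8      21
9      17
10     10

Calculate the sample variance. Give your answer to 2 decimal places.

2.65

Values: 4, 5, 6, 7, 8, 9, 10
n = 91, Σfx = 680, mean = 7.4725
Σfx² = 5320
Σf(x − x̄)² = Σfx² − (Σfx)²/n = 5320 − 680²/91 = 238.6813
Sample variance = 238.6813 / 90 = 2.6520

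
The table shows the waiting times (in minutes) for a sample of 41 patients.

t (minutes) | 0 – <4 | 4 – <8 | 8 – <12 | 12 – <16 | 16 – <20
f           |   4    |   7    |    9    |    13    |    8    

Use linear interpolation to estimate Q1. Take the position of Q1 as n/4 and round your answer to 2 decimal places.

Cumulative frequencies: 4, 11, 20, 33, 41
n = 41; position = n/4 = 10.25.
This falls in the class 4 – <8: L = 4, F = 4, f = 7, h = 4.
Lower quartile ≈ 4 + ((10.25 − 4) / 7) × 4 = 7.5714

7.57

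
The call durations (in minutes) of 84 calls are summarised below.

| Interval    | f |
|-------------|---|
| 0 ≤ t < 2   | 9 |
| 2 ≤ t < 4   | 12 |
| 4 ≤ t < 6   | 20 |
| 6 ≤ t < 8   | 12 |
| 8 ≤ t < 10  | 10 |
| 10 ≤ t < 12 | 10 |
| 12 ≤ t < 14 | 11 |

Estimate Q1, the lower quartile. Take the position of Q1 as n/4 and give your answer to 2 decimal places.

Cumulative frequencies: 9, 21, 41, 53, 63, 73, 84
n = 84; position = n/4 = 21.
This falls in the class 2 ≤ t < 4: L = 2, F = 9, f = 12, h = 2.
Lower quartile ≈ 2 + ((21 − 9) / 12) × 2 = 4.0000

4.00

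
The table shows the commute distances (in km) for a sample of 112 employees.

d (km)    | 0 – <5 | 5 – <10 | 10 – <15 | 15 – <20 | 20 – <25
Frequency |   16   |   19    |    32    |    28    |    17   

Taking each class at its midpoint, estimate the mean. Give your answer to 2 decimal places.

Midpoints: 2.5, 7.5, 12.5, 17.5, 22.5
Σfm = 16×2.5 + 19×7.5 + 32×12.5 + 28×17.5 + 17×22.5 = 1455
n = Σf = 112
Mean = 1455 / 112 = 12.9911

12.99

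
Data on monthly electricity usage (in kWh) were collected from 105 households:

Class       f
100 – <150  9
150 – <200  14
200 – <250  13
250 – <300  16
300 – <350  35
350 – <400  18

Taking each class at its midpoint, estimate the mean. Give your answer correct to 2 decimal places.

Midpoints: 125, 175, 225, 275, 325, 375
Σfm = 9×125 + 14×175 + 13×225 + 16×275 + 35×325 + 18×375 = 29025
n = Σf = 105
Mean = 29025 / 105 = 276.4286

276.43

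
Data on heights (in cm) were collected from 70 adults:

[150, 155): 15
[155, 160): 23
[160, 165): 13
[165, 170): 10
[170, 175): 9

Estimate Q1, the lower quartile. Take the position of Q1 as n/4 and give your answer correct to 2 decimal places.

155.54

Cumulative frequencies: 15, 38, 51, 61, 70
n = 70; position = n/4 = 17.5.
This falls in the class [155, 160): L = 155, F = 15, f = 23, h = 5.
Lower quartile ≈ 155 + ((17.5 − 15) / 23) × 5 = 155.5435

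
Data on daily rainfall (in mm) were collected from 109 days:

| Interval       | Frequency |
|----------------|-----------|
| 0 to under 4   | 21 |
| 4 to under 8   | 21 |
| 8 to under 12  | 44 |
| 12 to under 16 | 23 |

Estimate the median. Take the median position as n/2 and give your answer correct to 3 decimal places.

9.136

Cumulative frequencies: 21, 42, 86, 109
n = 109; position = n/2 = 54.5.
This falls in the class 8 to under 12: L = 8, F = 42, f = 44, h = 4.
Median ≈ 8 + ((54.5 − 42) / 44) × 4 = 9.1364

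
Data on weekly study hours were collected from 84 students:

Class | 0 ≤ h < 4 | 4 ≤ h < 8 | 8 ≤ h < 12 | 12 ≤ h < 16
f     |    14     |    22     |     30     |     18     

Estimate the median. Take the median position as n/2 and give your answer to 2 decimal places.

8.80

Cumulative frequencies: 14, 36, 66, 84
n = 84; position = n/2 = 42.
This falls in the class 8 ≤ h < 12: L = 8, F = 36, f = 30, h = 4.
Median ≈ 8 + ((42 − 36) / 30) × 4 = 8.8000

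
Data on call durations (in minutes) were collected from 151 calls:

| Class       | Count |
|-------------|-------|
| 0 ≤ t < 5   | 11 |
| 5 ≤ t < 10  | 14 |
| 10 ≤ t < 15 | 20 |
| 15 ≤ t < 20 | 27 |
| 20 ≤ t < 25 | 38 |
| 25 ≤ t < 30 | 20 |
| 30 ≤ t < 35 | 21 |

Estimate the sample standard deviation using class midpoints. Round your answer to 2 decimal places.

8.74

Midpoints: 2.5, 7.5, 12.5, 17.5, 22.5, 27.5, 32.5
n = 151, Σfm = 2942.5, mean = 19.4868
Σfm² = 68793.75
Σf(m − x̄)² = Σfm² − (Σfm)²/n = 68793.75 − 2942.5²/151 = 11453.9735
Sample variance = 11453.9735 / 150 = 76.3598
Standard deviation = √76.3598 = 8.7384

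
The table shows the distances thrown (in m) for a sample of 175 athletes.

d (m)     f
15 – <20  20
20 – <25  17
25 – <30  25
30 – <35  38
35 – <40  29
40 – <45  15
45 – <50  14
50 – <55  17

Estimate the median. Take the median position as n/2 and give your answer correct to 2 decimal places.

Cumulative frequencies: 20, 37, 62, 100, 129, 144, 158, 175
n = 175; position = n/2 = 87.5.
This falls in the class 30 – <35: L = 30, F = 62, f = 38, h = 5.
Median ≈ 30 + ((87.5 − 62) / 38) × 5 = 33.3553

33.36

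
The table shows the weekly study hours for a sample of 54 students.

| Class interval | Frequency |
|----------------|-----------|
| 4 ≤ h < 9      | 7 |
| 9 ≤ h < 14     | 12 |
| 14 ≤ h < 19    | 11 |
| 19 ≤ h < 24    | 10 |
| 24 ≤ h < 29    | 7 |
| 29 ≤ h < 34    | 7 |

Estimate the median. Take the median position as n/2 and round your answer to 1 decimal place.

Cumulative frequencies: 7, 19, 30, 40, 47, 54
n = 54; position = n/2 = 27.
This falls in the class 14 ≤ h < 19: L = 14, F = 19, f = 11, h = 5.
Median ≈ 14 + ((27 − 19) / 11) × 5 = 17.6364

17.6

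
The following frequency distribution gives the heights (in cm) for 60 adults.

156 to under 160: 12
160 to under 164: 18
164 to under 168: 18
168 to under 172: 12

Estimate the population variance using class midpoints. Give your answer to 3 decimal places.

16.800

Midpoints: 158, 162, 166, 170
n = 60, Σfm = 9840, mean = 164.0000
Σfm² = 1614768
Σf(m − x̄)² = Σfm² − (Σfm)²/n = 1614768 − 9840²/60 = 1008.0000
Population variance = 1008.0000 / 60 = 16.8000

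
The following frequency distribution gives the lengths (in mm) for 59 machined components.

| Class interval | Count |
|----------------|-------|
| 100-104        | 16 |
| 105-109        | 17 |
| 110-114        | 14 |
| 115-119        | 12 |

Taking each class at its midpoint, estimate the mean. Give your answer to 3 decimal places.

Midpoints: 102, 107, 112, 117
Σfm = 16×102 + 17×107 + 14×112 + 12×117 = 6423
n = Σf = 59
Mean = 6423 / 59 = 108.8644

108.864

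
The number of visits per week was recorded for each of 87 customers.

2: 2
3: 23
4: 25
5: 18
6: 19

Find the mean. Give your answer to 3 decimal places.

4.333

Values: 2, 3, 4, 5, 6
Σfx = 2×2 + 23×3 + 25×4 + 18×5 + 19×6 = 377
n = Σf = 87
Mean = 377 / 87 = 4.3333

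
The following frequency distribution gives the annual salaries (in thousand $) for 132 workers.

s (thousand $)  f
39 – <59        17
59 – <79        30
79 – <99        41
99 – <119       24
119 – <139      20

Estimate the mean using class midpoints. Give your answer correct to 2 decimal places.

Midpoints: 49, 69, 89, 109, 129
Σfm = 17×49 + 30×69 + 41×89 + 24×109 + 20×129 = 11748
n = Σf = 132
Mean = 11748 / 132 = 89.0000

89.00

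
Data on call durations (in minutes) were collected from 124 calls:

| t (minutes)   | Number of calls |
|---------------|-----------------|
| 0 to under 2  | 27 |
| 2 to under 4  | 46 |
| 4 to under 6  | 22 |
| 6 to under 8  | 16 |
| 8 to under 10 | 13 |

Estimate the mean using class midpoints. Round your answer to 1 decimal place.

4.1

Midpoints: 1, 3, 5, 7, 9
Σfm = 27×1 + 46×3 + 22×5 + 16×7 + 13×9 = 504
n = Σf = 124
Mean = 504 / 124 = 4.0645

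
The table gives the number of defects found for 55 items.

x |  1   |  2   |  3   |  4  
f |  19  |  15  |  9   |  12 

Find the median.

2

Cumulative frequencies: 19, 34, 43, 55
n = 55, so the median is the value in position (n+1)/2 = 28.
Position 28 falls at value 2.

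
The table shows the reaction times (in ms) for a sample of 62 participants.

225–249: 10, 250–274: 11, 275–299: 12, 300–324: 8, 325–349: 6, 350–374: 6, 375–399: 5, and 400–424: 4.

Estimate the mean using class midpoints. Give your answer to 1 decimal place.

306.0

Midpoints: 237, 262, 287, 312, 337, 362, 387, 412
Σfm = 10×237 + 11×262 + 12×287 + 8×312 + 6×337 + 6×362 + 5×387 + 4×412 = 18969
n = Σf = 62
Mean = 18969 / 62 = 305.9516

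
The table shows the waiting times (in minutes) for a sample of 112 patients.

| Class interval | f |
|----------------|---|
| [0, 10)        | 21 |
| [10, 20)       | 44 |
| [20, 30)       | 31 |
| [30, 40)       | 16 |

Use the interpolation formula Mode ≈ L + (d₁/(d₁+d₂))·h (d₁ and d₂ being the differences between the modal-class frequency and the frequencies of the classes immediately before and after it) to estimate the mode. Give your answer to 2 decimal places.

16.39

Modal class: [10, 20) (highest frequency 44).
d₁ = 44 − 21 = 23, d₂ = 44 − 31 = 13
Mode ≈ 10 + (23/(23+13)) × 10 = 10 + 6.3889 = 16.3889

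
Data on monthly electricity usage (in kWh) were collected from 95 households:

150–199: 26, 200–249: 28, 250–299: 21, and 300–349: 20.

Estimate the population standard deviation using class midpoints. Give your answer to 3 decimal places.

Midpoints: 174.5, 224.5, 274.5, 324.5
n = 95, Σfm = 23077.5, mean = 242.9211
Σfm² = 5891273.75
Σf(m − x̄)² = Σfm² − (Σfm)²/n = 5891273.75 − 23077.5²/95 = 285263.1579
Population variance = 285263.1579 / 95 = 3002.7701
Standard deviation = √3002.7701 = 54.7975

54.798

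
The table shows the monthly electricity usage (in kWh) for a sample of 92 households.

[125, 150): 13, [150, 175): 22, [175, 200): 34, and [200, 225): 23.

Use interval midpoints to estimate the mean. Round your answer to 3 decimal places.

Midpoints: 137.5, 162.5, 187.5, 212.5
Σfm = 13×137.5 + 22×162.5 + 34×187.5 + 23×212.5 = 16625
n = Σf = 92
Mean = 16625 / 92 = 180.7065

180.707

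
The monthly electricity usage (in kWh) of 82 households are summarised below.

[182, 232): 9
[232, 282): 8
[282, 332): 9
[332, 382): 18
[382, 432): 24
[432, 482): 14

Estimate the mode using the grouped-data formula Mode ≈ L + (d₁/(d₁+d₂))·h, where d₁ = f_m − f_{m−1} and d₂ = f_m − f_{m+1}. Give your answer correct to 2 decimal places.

Modal class: [382, 432) (highest frequency 24).
d₁ = 24 − 18 = 6, d₂ = 24 − 14 = 10
Mode ≈ 382 + (6/(6+10)) × 50 = 382 + 18.7500 = 400.7500

400.75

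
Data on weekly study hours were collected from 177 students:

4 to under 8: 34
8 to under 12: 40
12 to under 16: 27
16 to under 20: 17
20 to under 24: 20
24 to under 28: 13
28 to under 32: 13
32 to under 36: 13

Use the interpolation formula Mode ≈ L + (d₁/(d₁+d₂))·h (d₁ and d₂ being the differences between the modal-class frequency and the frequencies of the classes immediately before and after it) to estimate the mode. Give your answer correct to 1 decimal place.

9.3

Modal class: 8 to under 12 (highest frequency 40).
d₁ = 40 − 34 = 6, d₂ = 40 − 27 = 13
Mode ≈ 8 + (6/(6+13)) × 4 = 8 + 1.2632 = 9.2632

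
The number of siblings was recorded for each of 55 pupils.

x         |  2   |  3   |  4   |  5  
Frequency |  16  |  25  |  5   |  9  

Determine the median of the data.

3

Cumulative frequencies: 16, 41, 46, 55
n = 55, so the median is the value in position (n+1)/2 = 28.
Position 28 falls at value 3.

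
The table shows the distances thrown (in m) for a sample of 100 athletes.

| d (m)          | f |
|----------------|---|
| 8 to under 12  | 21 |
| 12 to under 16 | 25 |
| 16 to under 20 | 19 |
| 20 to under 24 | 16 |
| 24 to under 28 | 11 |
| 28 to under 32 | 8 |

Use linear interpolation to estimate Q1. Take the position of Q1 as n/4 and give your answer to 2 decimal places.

Cumulative frequencies: 21, 46, 65, 81, 92, 100
n = 100; position = n/4 = 25.
This falls in the class 12 to under 16: L = 12, F = 21, f = 25, h = 4.
Lower quartile ≈ 12 + ((25 − 21) / 25) × 4 = 12.6400

12.64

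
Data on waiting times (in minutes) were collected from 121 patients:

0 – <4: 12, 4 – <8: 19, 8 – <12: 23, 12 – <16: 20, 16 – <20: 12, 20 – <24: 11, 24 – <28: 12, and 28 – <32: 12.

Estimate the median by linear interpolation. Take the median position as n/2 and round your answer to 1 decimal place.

Cumulative frequencies: 12, 31, 54, 74, 86, 97, 109, 121
n = 121; position = n/2 = 60.5.
This falls in the class 12 – <16: L = 12, F = 54, f = 20, h = 4.
Median ≈ 12 + ((60.5 − 54) / 20) × 4 = 13.3000

13.3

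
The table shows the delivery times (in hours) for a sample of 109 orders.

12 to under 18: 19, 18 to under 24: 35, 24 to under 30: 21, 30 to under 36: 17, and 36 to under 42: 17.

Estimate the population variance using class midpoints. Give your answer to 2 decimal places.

63.27

Midpoints: 15, 21, 27, 33, 39
n = 109, Σfm = 2811, mean = 25.7890
Σfm² = 79389
Σf(m − x̄)² = Σfm² − (Σfm)²/n = 79389 − 2811²/109 = 6896.1468
Population variance = 6896.1468 / 109 = 63.2674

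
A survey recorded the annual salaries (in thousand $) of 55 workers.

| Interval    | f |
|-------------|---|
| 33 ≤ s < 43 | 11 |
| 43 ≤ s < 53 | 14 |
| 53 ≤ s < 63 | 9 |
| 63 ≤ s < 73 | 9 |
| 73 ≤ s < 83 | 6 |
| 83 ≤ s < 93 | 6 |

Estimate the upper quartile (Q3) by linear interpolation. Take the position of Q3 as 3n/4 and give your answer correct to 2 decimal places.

Cumulative frequencies: 11, 25, 34, 43, 49, 55
n = 55; position = 3n/4 = 41.25.
This falls in the class 63 ≤ s < 73: L = 63, F = 34, f = 9, h = 10.
Upper quartile ≈ 63 + ((41.25 − 34) / 9) × 10 = 71.0556

71.06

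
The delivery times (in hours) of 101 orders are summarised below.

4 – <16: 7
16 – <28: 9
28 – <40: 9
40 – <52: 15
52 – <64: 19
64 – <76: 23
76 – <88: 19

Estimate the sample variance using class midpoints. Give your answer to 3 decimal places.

Midpoints: 10, 22, 34, 46, 58, 70, 82
n = 101, Σfm = 5534, mean = 54.7921
Σfm² = 351572
Σf(m − x̄)² = Σfm² − (Σfm)²/n = 351572 − 5534²/101 = 48352.6337
Sample variance = 48352.6337 / 100 = 483.5263

483.526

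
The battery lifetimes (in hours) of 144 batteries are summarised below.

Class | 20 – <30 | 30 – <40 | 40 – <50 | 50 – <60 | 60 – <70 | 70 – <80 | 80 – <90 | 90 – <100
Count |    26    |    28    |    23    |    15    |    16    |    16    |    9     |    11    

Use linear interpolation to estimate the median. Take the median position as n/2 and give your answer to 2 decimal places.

Cumulative frequencies: 26, 54, 77, 92, 108, 124, 133, 144
n = 144; position = n/2 = 72.
This falls in the class 40 – <50: L = 40, F = 54, f = 23, h = 10.
Median ≈ 40 + ((72 − 54) / 23) × 10 = 47.8261

47.83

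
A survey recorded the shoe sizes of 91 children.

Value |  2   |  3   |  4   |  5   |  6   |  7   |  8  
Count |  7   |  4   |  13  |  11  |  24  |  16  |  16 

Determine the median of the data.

Cumulative frequencies: 7, 11, 24, 35, 59, 75, 91
n = 91, so the median is the value in position (n+1)/2 = 46.
Position 46 falls at value 6.

6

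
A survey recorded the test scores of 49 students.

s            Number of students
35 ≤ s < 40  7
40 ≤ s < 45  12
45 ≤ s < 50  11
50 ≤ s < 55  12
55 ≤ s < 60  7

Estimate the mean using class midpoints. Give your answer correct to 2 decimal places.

Midpoints: 37.5, 42.5, 47.5, 52.5, 57.5
Σfm = 7×37.5 + 12×42.5 + 11×47.5 + 12×52.5 + 7×57.5 = 2327.5
n = Σf = 49
Mean = 2327.5 / 49 = 47.5000

47.50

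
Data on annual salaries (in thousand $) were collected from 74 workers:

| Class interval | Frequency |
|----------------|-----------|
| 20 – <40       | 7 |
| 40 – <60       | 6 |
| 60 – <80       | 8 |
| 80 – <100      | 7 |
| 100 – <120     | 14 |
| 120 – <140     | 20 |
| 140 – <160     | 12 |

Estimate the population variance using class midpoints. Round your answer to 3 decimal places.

Midpoints: 30, 50, 70, 90, 110, 130, 150
n = 74, Σfm = 7640, mean = 103.2432
Σfm² = 894600
Σf(m − x̄)² = Σfm² − (Σfm)²/n = 894600 − 7640²/74 = 105821.6216
Population variance = 105821.6216 / 74 = 1430.0219

1430.022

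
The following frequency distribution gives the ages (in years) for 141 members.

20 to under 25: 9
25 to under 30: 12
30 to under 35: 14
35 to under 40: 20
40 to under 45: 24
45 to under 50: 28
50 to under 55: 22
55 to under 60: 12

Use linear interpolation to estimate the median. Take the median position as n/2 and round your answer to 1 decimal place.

43.2

Cumulative frequencies: 9, 21, 35, 55, 79, 107, 129, 141
n = 141; position = n/2 = 70.5.
This falls in the class 40 to under 45: L = 40, F = 55, f = 24, h = 5.
Median ≈ 40 + ((70.5 − 55) / 24) × 5 = 43.2292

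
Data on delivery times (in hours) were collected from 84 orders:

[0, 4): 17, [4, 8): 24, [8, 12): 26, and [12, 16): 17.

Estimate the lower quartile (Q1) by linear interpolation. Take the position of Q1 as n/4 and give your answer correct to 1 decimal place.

Cumulative frequencies: 17, 41, 67, 84
n = 84; position = n/4 = 21.
This falls in the class [4, 8): L = 4, F = 17, f = 24, h = 4.
Lower quartile ≈ 4 + ((21 − 17) / 24) × 4 = 4.6667

4.7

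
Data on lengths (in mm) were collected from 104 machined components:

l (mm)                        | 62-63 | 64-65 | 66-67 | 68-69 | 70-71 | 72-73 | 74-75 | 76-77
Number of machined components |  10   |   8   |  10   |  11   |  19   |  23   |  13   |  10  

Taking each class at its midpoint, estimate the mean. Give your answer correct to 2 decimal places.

Midpoints: 62.5, 64.5, 66.5, 68.5, 70.5, 72.5, 74.5, 76.5
Σfm = 10×62.5 + 8×64.5 + 10×66.5 + 11×68.5 + 19×70.5 + 23×72.5 + 13×74.5 + 10×76.5 = 7300
n = Σf = 104
Mean = 7300 / 104 = 70.1923

70.19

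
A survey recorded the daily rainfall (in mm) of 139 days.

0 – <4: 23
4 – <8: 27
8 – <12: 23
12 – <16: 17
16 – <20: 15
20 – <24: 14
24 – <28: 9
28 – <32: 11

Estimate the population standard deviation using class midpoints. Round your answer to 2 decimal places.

8.71

Midpoints: 2, 6, 10, 14, 18, 22, 26, 30
n = 139, Σfm = 1818, mean = 13.0791
Σfm² = 34316
Σf(m − x̄)² = Σfm² − (Σfm)²/n = 34316 − 1818²/139 = 10538.1295
Population variance = 10538.1295 / 139 = 75.8139
Standard deviation = √75.8139 = 8.7071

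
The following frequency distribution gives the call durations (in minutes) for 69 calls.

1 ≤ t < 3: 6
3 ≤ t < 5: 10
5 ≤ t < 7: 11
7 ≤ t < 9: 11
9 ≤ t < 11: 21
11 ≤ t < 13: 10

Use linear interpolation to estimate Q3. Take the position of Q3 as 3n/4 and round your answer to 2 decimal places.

10.31

Cumulative frequencies: 6, 16, 27, 38, 59, 69
n = 69; position = 3n/4 = 51.75.
This falls in the class 9 ≤ t < 11: L = 9, F = 38, f = 21, h = 2.
Upper quartile ≈ 9 + ((51.75 − 38) / 21) × 2 = 10.3095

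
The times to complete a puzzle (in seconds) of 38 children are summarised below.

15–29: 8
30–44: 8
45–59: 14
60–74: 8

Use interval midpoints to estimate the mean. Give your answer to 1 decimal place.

Midpoints: 22, 37, 52, 67
Σfm = 8×22 + 8×37 + 14×52 + 8×67 = 1736
n = Σf = 38
Mean = 1736 / 38 = 45.6842

45.7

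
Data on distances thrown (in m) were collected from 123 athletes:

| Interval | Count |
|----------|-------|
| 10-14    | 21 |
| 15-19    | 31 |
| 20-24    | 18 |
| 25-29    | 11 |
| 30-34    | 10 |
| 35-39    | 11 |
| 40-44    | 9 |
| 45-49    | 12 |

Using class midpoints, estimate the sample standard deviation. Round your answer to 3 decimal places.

Midpoints: 12, 17, 22, 27, 32, 37, 42, 47
n = 123, Σfm = 3141, mean = 25.5366
Σfm² = 96397
Σf(m − x̄)² = Σfm² − (Σfm)²/n = 96397 − 3141²/123 = 16186.5854
Sample variance = 16186.5854 / 122 = 132.6769
Standard deviation = √132.6769 = 11.5185

11.519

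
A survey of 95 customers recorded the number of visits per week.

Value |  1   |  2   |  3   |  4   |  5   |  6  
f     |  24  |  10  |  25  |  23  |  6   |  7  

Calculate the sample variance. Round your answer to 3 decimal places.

2.297

Values: 1, 2, 3, 4, 5, 6
n = 95, Σfx = 283, mean = 2.9789
Σfx² = 1059
Σf(x − x̄)² = Σfx² − (Σfx)²/n = 1059 − 283²/95 = 215.9579
Sample variance = 215.9579 / 94 = 2.2974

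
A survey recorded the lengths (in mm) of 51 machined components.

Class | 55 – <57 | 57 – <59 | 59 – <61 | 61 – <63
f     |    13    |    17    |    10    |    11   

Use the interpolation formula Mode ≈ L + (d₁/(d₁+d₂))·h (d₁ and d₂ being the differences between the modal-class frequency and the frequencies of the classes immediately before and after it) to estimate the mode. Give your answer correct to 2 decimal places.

57.73

Modal class: 57 – <59 (highest frequency 17).
d₁ = 17 − 13 = 4, d₂ = 17 − 10 = 7
Mode ≈ 57 + (4/(4+7)) × 2 = 57 + 0.7273 = 57.7273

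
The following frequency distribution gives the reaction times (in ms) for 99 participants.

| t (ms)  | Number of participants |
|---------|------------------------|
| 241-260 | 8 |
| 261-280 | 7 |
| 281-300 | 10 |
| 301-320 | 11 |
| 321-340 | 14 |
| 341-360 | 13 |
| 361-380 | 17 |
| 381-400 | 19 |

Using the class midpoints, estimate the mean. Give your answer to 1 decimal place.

Midpoints: 250.5, 270.5, 290.5, 310.5, 330.5, 350.5, 370.5, 390.5
Σfm = 8×250.5 + 7×270.5 + 10×290.5 + 11×310.5 + 14×330.5 + 13×350.5 + 17×370.5 + 19×390.5 = 33119.5
n = Σf = 99
Mean = 33119.5 / 99 = 334.5404

334.5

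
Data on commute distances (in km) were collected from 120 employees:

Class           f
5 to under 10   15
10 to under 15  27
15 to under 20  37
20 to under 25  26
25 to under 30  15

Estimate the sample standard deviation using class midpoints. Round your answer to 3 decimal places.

6.028

Midpoints: 7.5, 12.5, 17.5, 22.5, 27.5
n = 120, Σfm = 2095, mean = 17.4583
Σfm² = 40900
Σf(m − x̄)² = Σfm² − (Σfm)²/n = 40900 − 2095²/120 = 4324.7917
Sample variance = 4324.7917 / 119 = 36.3428
Standard deviation = √36.3428 = 6.0285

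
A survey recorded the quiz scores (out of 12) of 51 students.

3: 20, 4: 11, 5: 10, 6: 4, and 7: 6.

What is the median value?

4

Cumulative frequencies: 20, 31, 41, 45, 51
n = 51, so the median is the value in position (n+1)/2 = 26.
Position 26 falls at value 4.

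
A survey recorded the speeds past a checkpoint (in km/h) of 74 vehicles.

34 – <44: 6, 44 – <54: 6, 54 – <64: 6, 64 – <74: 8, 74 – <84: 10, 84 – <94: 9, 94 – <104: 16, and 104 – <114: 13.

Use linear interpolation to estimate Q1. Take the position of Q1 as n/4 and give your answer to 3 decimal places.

Cumulative frequencies: 6, 12, 18, 26, 36, 45, 61, 74
n = 74; position = n/4 = 18.5.
This falls in the class 64 – <74: L = 64, F = 18, f = 8, h = 10.
Lower quartile ≈ 64 + ((18.5 − 18) / 8) × 10 = 64.6250

64.625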